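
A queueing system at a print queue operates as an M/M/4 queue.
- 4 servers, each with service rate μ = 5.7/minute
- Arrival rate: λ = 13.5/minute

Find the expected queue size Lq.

Traffic intensity: ρ = λ/(cμ) = 13.5/(4×5.7) = 0.5921
Since ρ = 0.5921 < 1, system is stable.
Offered load a = λ/μ = cρ = 13.5/5.7 = 2.3684
P₀ = [ Σₙ₌₀^3 aⁿ/n! + a^4/(4!(1-ρ)) ]⁻¹
Σ = a^0/0! + a^1/1! + a^2/2! + a^3/3! = 1.00000 + 2.36842 + 2.80471 + 2.21424 = 8.3874
a^4/(4!(1-ρ)) = 31.4656/(24 × 0.4079) = 3.2142
P₀ = 1/(8.3874 + 3.2142) = 0.08620
Lq = P₀·a^4·ρ / (4!(1-ρ)²) = 0.086195 × 31.4656 × 0.59211 / (24 × 0.16638) = 0.4022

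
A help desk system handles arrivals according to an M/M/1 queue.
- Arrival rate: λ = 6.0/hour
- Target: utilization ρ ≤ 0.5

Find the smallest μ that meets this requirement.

ρ = λ/μ, so μ = λ/ρ
μ ≥ 6.0/0.5 = 12.0000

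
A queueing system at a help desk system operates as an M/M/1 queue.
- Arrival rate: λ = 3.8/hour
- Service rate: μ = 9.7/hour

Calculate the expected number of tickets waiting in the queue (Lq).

ρ = λ/μ = 3.8/9.7 = 0.3918
For M/M/1: Lq = λ²/(μ(μ-λ))
Lq = 14.44/(9.7 × 5.90)
Lq = 0.2523 tickets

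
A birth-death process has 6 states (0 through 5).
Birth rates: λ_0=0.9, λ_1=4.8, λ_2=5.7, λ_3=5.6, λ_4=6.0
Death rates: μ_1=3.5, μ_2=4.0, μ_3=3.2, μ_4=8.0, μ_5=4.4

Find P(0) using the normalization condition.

Ratios P(n)/P(0) = (λ₀···λₙ₋₁)/(μ₁···μₙ):
P(1)/P(0) = (0.9)/(3.5) = 0.2571
P(2)/P(0) = (0.9×4.8)/(3.5×4.0) = 0.3086
P(3)/P(0) = (0.9×4.8×5.7)/(3.5×4.0×3.2) = 0.5496
P(4)/P(0) = (0.9×4.8×5.7×5.6)/(3.5×4.0×3.2×8.0) = 0.3848
P(5)/P(0) = (0.9×4.8×5.7×5.6×6.0)/(3.5×4.0×3.2×8.0×4.4) = 0.5247

Normalization: ∑ P(n) = 1
P(0) × (1.0000 + 0.2571 + 0.3086 + 0.5496 + 0.3848 + 0.5247) = 1
P(0) × 3.0248 = 1
P(0) = 1/3.0248 = 0.3306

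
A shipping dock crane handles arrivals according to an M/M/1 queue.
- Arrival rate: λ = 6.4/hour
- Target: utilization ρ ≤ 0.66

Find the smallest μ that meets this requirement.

ρ = λ/μ, so μ = λ/ρ
μ ≥ 6.4/0.66 = 9.6970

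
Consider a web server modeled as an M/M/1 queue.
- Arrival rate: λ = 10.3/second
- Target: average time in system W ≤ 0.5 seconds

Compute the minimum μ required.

For M/M/1: W = 1/(μ-λ)
Need W ≤ 0.5, so 1/(μ-λ) ≤ 0.5
μ - λ ≥ 1/0.5 = 2.0000
μ ≥ 10.3 + 2.0000 = 12.3000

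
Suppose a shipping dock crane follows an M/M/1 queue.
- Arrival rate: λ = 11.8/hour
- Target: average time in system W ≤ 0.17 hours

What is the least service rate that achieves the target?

For M/M/1: W = 1/(μ-λ)
Need W ≤ 0.17, so 1/(μ-λ) ≤ 0.17
μ - λ ≥ 1/0.17 = 5.8824
μ ≥ 11.8 + 5.8824 = 17.6824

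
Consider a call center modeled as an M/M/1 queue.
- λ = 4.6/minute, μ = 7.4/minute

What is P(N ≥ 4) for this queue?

ρ = λ/μ = 4.6/7.4 = 0.6216
P(N ≥ n) = ρⁿ
P(N ≥ 4) = 0.6216^4
P(N ≥ 4) = 0.1493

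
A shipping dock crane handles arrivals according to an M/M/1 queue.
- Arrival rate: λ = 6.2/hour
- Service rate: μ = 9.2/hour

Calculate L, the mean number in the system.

ρ = λ/μ = 6.2/9.2 = 0.6739
For M/M/1: L = λ/(μ-λ)
L = 6.2/(9.2-6.2) = 6.2/3.00
L = 2.0667 containers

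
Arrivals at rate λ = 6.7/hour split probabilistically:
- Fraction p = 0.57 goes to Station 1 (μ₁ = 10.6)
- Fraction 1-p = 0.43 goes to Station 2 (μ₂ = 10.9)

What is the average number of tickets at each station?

Effective rates: λ₁ = 6.7×0.57 = 3.819, λ₂ = 6.7×0.43 = 2.881
Station 1: ρ₁ = 3.819/10.6 = 0.3603, L₁ = ρ₁/(1-ρ₁) = 0.3603/(1-0.3603) = 0.5632
Station 2: ρ₂ = 2.881/10.9 = 0.26431, L₂ = ρ₂/(1-ρ₂) = 0.26431/(1-0.26431) = 0.3593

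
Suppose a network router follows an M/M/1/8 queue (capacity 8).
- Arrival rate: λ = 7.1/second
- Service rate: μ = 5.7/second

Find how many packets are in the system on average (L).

ρ = λ/μ = 7.1/5.7 = 1.2456
P₀ = (1-ρ)/(1-ρ^(K+1)) = (1-1.2456)/(1-1.2456^9) = -0.2456/-6.2178 = 0.03950
P_K = P₀×ρ^K = 0.03950 × 1.2456^8 = 0.03950 × 5.7947 = 0.2289
L = ρ[1 - (K+1)ρ^K + Kρ^(K+1)] / [(1-ρ)(1-ρ^(K+1))]
L = 1.2456 × (1 - 9×5.79467 + 8×7.21784) / ((1 - 1.2456) × (1 - 7.21784)) = 5.3758 packets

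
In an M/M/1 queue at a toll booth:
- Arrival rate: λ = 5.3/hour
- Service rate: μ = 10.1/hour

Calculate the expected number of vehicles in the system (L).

ρ = λ/μ = 5.3/10.1 = 0.5248
For M/M/1: L = λ/(μ-λ)
L = 5.3/(10.1-5.3) = 5.3/4.80
L = 1.1042 vehicles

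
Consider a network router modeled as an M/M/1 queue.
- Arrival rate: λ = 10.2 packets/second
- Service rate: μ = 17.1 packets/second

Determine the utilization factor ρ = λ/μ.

Server utilization: ρ = λ/μ
ρ = 10.2/17.1 = 0.5965
The server is busy 59.65% of the time.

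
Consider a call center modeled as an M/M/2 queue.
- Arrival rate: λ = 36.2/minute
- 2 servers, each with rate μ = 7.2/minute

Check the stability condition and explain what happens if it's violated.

Stability requires ρ = λ/(cμ) < 1
ρ = 36.2/(2 × 7.2) = 36.2/14.40 = 2.5139
Since 2.5139 ≥ 1, the system is UNSTABLE.
Need c > λ/μ = 36.2/7.2 = 5.03.
Minimum servers needed: c = 6.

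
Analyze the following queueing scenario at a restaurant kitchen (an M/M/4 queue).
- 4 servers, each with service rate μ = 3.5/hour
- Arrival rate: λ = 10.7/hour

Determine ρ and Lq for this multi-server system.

Traffic intensity: ρ = λ/(cμ) = 10.7/(4×3.5) = 0.7643
Since ρ = 0.7643 < 1, system is stable.
Offered load a = λ/μ = cρ = 10.7/3.5 = 3.0571
P₀ = [ Σₙ₌₀^3 aⁿ/n! + a^4/(4!(1-ρ)) ]⁻¹
Σ = a^0/0! + a^1/1! + a^2/2! + a^3/3! = 1.0000 + 3.0571 + 4.6731 + 4.7621 = 13.4923
a^4/(4!(1-ρ)) = 87.3500/(24 × 0.235714) = 15.4407
P₀ = 1/(13.4923 + 15.4407) = 0.03456
Lq = P₀·a^4·ρ / (4!(1-ρ)²) = 0.034563 × 87.3500 × 0.76429 / (24 × 0.055561) = 1.7304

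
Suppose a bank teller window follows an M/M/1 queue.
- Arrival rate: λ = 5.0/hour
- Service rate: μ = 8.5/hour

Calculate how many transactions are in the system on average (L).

ρ = λ/μ = 5.0/8.5 = 0.5882
For M/M/1: L = λ/(μ-λ)
L = 5.0/(8.5-5.0) = 5.0/3.50
L = 1.4286 transactions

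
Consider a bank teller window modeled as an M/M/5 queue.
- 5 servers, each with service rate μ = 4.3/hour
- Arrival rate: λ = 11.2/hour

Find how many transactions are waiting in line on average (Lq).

Traffic intensity: ρ = λ/(cμ) = 11.2/(5×4.3) = 0.5209
Since ρ = 0.5209 < 1, system is stable.
Offered load a = λ/μ = cρ = 11.2/4.3 = 2.6047
P₀ = [ Σₙ₌₀^4 aⁿ/n! + a^5/(5!(1-ρ)) ]⁻¹
Σ = a^0/0! + a^1/1! + a^2/2! + a^3/3! + a^4/4! = 1.0000 + 2.6047 + 3.3921 + 2.9451 + 1.9177 = 11.8596
a^5/(5!(1-ρ)) = 119.8803/(120 × 0.47907) = 2.0853
P₀ = 1/(11.8596 + 2.0853) = 0.07171
Lq = P₀·a^5·ρ / (5!(1-ρ)²) = 0.07171 × 119.8803 × 0.5209 / (120 × 0.2295) = 0.1626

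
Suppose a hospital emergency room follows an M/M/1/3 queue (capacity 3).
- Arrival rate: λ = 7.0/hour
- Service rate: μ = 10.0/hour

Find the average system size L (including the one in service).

ρ = λ/μ = 7.0/10.0 = 0.7000
P₀ = (1-ρ)/(1-ρ^(K+1)) = (1-0.7000)/(1-0.7000^4) = 0.3000/0.7599 = 0.3948
P_K = P₀×ρ^K = 0.3948 × 0.7000^3 = 0.3948 × 0.3430 = 0.1354
L = ρ[1 - (K+1)ρ^K + Kρ^(K+1)] / [(1-ρ)(1-ρ^(K+1))]
L = 0.7000 × (1 - 4×0.3430 + 3×0.2401) / ((1 - 0.7000) × (1 - 0.2401)) = 1.0695 patients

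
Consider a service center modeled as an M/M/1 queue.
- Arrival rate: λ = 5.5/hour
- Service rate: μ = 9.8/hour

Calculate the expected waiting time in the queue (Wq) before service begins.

First, compute utilization: ρ = λ/μ = 5.5/9.8 = 0.5612
For M/M/1: Wq = λ/(μ(μ-λ))
Wq = 5.5/(9.8 × (9.8-5.5))
Wq = 5.5/(9.8 × 4.30)
Wq = 0.1305 hours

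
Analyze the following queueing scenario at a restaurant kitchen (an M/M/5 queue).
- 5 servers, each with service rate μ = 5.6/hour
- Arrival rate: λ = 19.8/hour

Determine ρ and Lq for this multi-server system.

Traffic intensity: ρ = λ/(cμ) = 19.8/(5×5.6) = 0.7071
Since ρ = 0.7071 < 1, system is stable.
Offered load a = λ/μ = cρ = 19.8/5.6 = 3.5357
P₀ = [ Σₙ₌₀^4 aⁿ/n! + a^5/(5!(1-ρ)) ]⁻¹
Σ = a^0/0! + a^1/1! + a^2/2! + a^3/3! + a^4/4! = 1.00000 + 3.53571 + 6.25064 + 7.36682 + 6.51175 = 24.6649
a^5/(5!(1-ρ)) = 552.5681/(120 × 0.292857) = 15.7235
P₀ = 1/(24.6649 + 15.7235) = 0.02476
Lq = P₀·a^5·ρ / (5!(1-ρ)²) = 0.024760 × 552.5681 × 0.70714 / (120 × 0.085765) = 0.9400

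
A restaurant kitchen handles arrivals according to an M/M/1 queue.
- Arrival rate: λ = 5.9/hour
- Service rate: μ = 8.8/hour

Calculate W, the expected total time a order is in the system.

First, compute utilization: ρ = λ/μ = 5.9/8.8 = 0.6705
For M/M/1: W = 1/(μ-λ)
W = 1/(8.8-5.9) = 1/2.90
W = 0.3448 hours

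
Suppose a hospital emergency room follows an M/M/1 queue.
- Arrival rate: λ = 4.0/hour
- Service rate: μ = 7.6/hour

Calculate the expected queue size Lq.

ρ = λ/μ = 4.0/7.6 = 0.5263
For M/M/1: Lq = λ²/(μ(μ-λ))
Lq = 16.00/(7.6 × 3.60)
Lq = 0.5848 patients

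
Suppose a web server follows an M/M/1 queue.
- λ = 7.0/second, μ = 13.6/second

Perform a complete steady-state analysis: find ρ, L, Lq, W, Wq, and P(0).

Step 1: ρ = λ/μ = 7.0/13.6 = 0.5147
Step 2: L = λ/(μ-λ) = 7.0/6.60 = 1.0606
Step 3: Lq = λ²/(μ(μ-λ)) = 49.00/(13.6×6.60) = 0.5459
Step 4: W = 1/(μ-λ) = 1/6.60 = 0.15152
Step 5: Wq = λ/(μ(μ-λ)) = 7.0/(13.6×6.60) = 0.07799
Step 6: P(0) = 1-ρ = 0.4853
Verify: L = λW = 7.0×0.15152 = 1.0606 ✔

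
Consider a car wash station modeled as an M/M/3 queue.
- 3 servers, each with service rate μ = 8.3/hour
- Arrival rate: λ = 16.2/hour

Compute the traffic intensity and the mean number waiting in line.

Traffic intensity: ρ = λ/(cμ) = 16.2/(3×8.3) = 0.6506
Since ρ = 0.6506 < 1, system is stable.
Offered load a = λ/μ = cρ = 16.2/8.3 = 1.9518
P₀ = [ Σₙ₌₀^2 aⁿ/n! + a^3/(3!(1-ρ)) ]⁻¹
Σ = a^0/0! + a^1/1! + a^2/2! = 1.0000 + 1.9518 + 1.9048 = 4.8566
a^3/(3!(1-ρ)) = 7.4355/(6 × 0.3494) = 3.5468
P₀ = 1/(4.8566 + 3.5468) = 0.1190
Lq = P₀·a^3·ρ / (3!(1-ρ)²) = 0.11900 × 7.4355 × 0.65060 / (6 × 0.12208) = 0.7859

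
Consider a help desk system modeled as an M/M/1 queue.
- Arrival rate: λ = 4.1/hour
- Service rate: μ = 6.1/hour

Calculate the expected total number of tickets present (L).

ρ = λ/μ = 4.1/6.1 = 0.6721
For M/M/1: L = λ/(μ-λ)
L = 4.1/(6.1-4.1) = 4.1/2.00
L = 2.0500 tickets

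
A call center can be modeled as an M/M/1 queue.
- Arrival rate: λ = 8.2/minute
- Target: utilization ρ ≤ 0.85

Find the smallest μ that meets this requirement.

ρ = λ/μ, so μ = λ/ρ
μ ≥ 8.2/0.85 = 9.6471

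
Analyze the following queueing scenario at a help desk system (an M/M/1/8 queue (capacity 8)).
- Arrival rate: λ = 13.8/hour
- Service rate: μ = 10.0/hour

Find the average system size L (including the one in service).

ρ = λ/μ = 13.8/10.0 = 1.3800
P₀ = (1-ρ)/(1-ρ^(K+1)) = (1-1.3800)/(1-1.3800^9) = -0.3800/-17.1515 = 0.02216
P_K = P₀×ρ^K = 0.022156 × 1.3800^8 = 0.022156 × 13.1532 = 0.2914
L = ρ[1 - (K+1)ρ^K + Kρ^(K+1)] / [(1-ρ)(1-ρ^(K+1))]
L = 1.3800 × (1 - 9×13.15324 + 8×18.15147) / ((1 - 1.3800) × (1 - 18.15147)) = 5.8932 tickets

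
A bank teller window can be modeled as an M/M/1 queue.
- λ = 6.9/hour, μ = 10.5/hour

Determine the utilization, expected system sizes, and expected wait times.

Step 1: ρ = λ/μ = 6.9/10.5 = 0.6571
Step 2: L = λ/(μ-λ) = 6.9/3.60 = 1.9167
Step 3: Lq = λ²/(μ(μ-λ)) = 47.61/(10.5×3.60) = 1.2595
Step 4: W = 1/(μ-λ) = 1/3.60 = 0.27778
Step 5: Wq = λ/(μ(μ-λ)) = 6.9/(10.5×3.60) = 0.1825
Step 6: P(0) = 1-ρ = 0.3429
Verify: L = λW = 6.9×0.27778 = 1.9167 ✔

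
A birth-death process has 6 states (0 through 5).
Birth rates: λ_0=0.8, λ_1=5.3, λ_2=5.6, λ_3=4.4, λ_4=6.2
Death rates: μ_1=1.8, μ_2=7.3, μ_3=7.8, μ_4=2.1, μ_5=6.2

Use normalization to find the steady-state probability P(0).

Ratios P(n)/P(0) = (λ₀···λₙ₋₁)/(μ₁···μₙ):
P(1)/P(0) = (0.8)/(1.8) = 0.4444
P(2)/P(0) = (0.8×5.3)/(1.8×7.3) = 0.3227
P(3)/P(0) = (0.8×5.3×5.6)/(1.8×7.3×7.8) = 0.2317
P(4)/P(0) = (0.8×5.3×5.6×4.4)/(1.8×7.3×7.8×2.1) = 0.4854
P(5)/P(0) = (0.8×5.3×5.6×4.4×6.2)/(1.8×7.3×7.8×2.1×6.2) = 0.4854

Normalization: ∑ P(n) = 1
P(0) × (1.0000 + 0.4444 + 0.3227 + 0.2317 + 0.4854 + 0.4854) = 1
P(0) × 2.9696 = 1
P(0) = 1/2.9696 = 0.3367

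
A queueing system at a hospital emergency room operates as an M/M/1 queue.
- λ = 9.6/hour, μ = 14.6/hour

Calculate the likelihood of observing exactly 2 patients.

ρ = λ/μ = 9.6/14.6 = 0.6575
P(n) = (1-ρ)ρⁿ
P(2) = (1-0.6575) × 0.6575^2
P(2) = 0.3425 × 0.4323
P(2) = 0.1481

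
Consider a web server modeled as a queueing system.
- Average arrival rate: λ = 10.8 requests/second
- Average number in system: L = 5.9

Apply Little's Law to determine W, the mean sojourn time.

Little's Law: L = λW, so W = L/λ
W = 5.9/10.8 = 0.5463 seconds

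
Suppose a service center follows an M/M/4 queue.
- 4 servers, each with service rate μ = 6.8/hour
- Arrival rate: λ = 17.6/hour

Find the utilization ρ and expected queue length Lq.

Traffic intensity: ρ = λ/(cμ) = 17.6/(4×6.8) = 0.6471
Since ρ = 0.6471 < 1, system is stable.
Offered load a = λ/μ = cρ = 17.6/6.8 = 2.5882
P₀ = [ Σₙ₌₀^3 aⁿ/n! + a^4/(4!(1-ρ)) ]⁻¹
Σ = a^0/0! + a^1/1! + a^2/2! + a^3/3! = 1.00000 + 2.58824 + 3.34948 + 2.88975 = 9.8275
a^4/(4!(1-ρ)) = 44.8761/(24 × 0.35294) = 5.2979
P₀ = 1/(9.8275 + 5.2979) = 0.06611
Lq = P₀·a^4·ρ / (4!(1-ρ)²) = 0.0661142 × 44.8761 × 0.647059 / (24 × 0.124567) = 0.6422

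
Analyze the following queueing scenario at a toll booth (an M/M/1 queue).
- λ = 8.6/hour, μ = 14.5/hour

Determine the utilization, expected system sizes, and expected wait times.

Step 1: ρ = λ/μ = 8.6/14.5 = 0.5931
Step 2: L = λ/(μ-λ) = 8.6/5.90 = 1.4576
Step 3: Lq = λ²/(μ(μ-λ)) = 73.96/(14.5×5.90) = 0.8645
Step 4: W = 1/(μ-λ) = 1/5.90 = 0.16949
Step 5: Wq = λ/(μ(μ-λ)) = 8.6/(14.5×5.90) = 0.1005
Step 6: P(0) = 1-ρ = 0.4069
Verify: L = λW = 8.6×0.16949 = 1.4576 ✔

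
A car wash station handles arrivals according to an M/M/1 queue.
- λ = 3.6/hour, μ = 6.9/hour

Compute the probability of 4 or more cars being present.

ρ = λ/μ = 3.6/6.9 = 0.52174
P(N ≥ n) = ρⁿ
P(N ≥ 4) = 0.52174^4
P(N ≥ 4) = 0.07410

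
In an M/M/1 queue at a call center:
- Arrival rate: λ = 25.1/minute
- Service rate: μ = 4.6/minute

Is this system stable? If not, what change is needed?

Stability requires ρ = λ/(cμ) < 1
ρ = 25.1/(1 × 4.6) = 25.1/4.60 = 5.4565
Since 5.4565 ≥ 1, the system is UNSTABLE.
Queue grows without bound. Need μ > λ = 25.1.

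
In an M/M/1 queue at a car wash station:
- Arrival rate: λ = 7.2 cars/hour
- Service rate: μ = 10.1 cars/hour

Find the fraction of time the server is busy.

Server utilization: ρ = λ/μ
ρ = 7.2/10.1 = 0.7129
The server is busy 71.29% of the time.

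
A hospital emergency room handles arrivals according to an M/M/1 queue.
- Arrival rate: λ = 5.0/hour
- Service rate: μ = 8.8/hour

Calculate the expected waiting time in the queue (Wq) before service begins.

First, compute utilization: ρ = λ/μ = 5.0/8.8 = 0.5682
For M/M/1: Wq = λ/(μ(μ-λ))
Wq = 5.0/(8.8 × (8.8-5.0))
Wq = 5.0/(8.8 × 3.80)
Wq = 0.1495 hours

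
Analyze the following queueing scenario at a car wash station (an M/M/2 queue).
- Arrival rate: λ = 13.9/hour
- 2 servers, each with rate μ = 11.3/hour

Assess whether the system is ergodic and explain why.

Stability requires ρ = λ/(cμ) < 1
ρ = 13.9/(2 × 11.3) = 13.9/22.60 = 0.6150
Since 0.6150 < 1, the system is STABLE.
The servers are busy 61.50% of the time.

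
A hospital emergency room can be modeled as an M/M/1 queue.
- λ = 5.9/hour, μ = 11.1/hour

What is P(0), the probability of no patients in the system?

ρ = λ/μ = 5.9/11.1 = 0.5315
P(0) = 1 - ρ = 1 - 0.5315 = 0.4685
The server is idle 46.85% of the time.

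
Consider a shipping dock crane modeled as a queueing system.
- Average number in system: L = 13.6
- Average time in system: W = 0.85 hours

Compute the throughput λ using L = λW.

Little's Law: L = λW, so λ = L/W
λ = 13.6/0.85 = 16.0000 containers/hour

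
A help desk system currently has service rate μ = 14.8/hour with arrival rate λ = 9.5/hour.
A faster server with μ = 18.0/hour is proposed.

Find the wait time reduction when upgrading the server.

System 1: ρ₁ = 9.5/14.8 = 0.6419, W₁ = 1/(14.8-9.5) = 0.18868
System 2: ρ₂ = 9.5/18.0 = 0.5278, W₂ = 1/(18.0-9.5) = 0.11765
Improvement: (W₁-W₂)/W₁ = (0.18868-0.11765)/0.18868 = 37.65%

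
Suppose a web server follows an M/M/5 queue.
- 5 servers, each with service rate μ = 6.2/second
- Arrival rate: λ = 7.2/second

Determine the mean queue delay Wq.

Traffic intensity: ρ = λ/(cμ) = 7.2/(5×6.2) = 0.2323
Since ρ = 0.2323 < 1, system is stable.
Offered load a = λ/μ = cρ = 7.2/6.2 = 1.1613
P₀ = [ Σₙ₌₀^4 aⁿ/n! + a^5/(5!(1-ρ)) ]⁻¹
Σ = a^0/0! + a^1/1! + a^2/2! + a^3/3! + a^4/4! = 1.0000 + 1.1613 + 0.6743 + 0.2610 + 0.07578 = 3.1724
a^5/(5!(1-ρ)) = 2.1120/(120 × 0.76774) = 0.02292
P₀ = 1/(3.1724 + 0.02292) = 0.3130
Lq = P₀·a^5·ρ / (5!(1-ρ)²) = 0.31296 × 2.1120 × 0.23226 / (120 × 0.58943) = 0.002170
Wq = Lq/λ = 0.0021705/7.2 = 0.0003015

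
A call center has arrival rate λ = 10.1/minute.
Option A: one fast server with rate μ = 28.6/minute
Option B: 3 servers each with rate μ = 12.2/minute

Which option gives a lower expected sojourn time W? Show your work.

Option A: single server μ = 28.6 (M/M/1)
  ρ_A = 10.1/28.6 = 0.3531
  W_A = 1/(μ-λ) = 1/(28.6-10.1) = 1/18.50 = 0.05405

Option B: 3 servers μ = 12.2 (M/M/3)
  ρ_B = λ/(cμ) = 10.1/(3×12.2) = 0.2760
  Offered load a = λ/μ = cρ = 10.1/12.2 = 0.8279
  P₀ = [ Σₙ₌₀^2 aⁿ/n! + a^3/(3!(1-ρ)) ]⁻¹
  Σ = a^0/0! + a^1/1! + a^2/2! = 1.0000 + 0.8279 + 0.3427 = 2.1706
  a^3/(3!(1-ρ)) = 0.5674/(6 × 0.7240) = 0.1306
  P₀ = 1/(2.1706 + 0.1306) = 0.4346
  Lq = P₀·a^3·ρ / (3!(1-ρ)²) = 0.43456 × 0.56739 × 0.27596 / (6 × 0.52424) = 0.02163
  Wq_B = Lq/λ = 0.02163/10.1 = 0.002142
  W_B = Wq_B + 1/μ = 0.002142 + 0.08197 = 0.08411

Since W_A = 0.05405 < W_B = 0.08411, Option A (single fast server) has the shorter time in system.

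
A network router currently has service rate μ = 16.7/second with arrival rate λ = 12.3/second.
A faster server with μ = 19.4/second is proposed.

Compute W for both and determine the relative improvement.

System 1: ρ₁ = 12.3/16.7 = 0.7365, W₁ = 1/(16.7-12.3) = 0.22727
System 2: ρ₂ = 12.3/19.4 = 0.6340, W₂ = 1/(19.4-12.3) = 0.14085
Improvement: (W₁-W₂)/W₁ = (0.22727-0.14085)/0.22727 = 38.03%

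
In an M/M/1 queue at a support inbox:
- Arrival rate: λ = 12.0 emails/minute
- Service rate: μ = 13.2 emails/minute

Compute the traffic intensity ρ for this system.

Server utilization: ρ = λ/μ
ρ = 12.0/13.2 = 0.9091
The server is busy 90.91% of the time.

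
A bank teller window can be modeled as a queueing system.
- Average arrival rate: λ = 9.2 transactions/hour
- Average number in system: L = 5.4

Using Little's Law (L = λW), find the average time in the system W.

Little's Law: L = λW, so W = L/λ
W = 5.4/9.2 = 0.5870 hours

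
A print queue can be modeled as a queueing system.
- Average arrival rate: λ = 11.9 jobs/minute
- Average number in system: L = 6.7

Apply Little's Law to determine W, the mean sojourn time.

Little's Law: L = λW, so W = L/λ
W = 6.7/11.9 = 0.5630 minutes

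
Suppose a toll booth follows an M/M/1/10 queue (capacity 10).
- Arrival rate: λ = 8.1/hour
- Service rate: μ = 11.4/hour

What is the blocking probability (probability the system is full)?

ρ = λ/μ = 8.1/11.4 = 0.71053
P₀ = (1-ρ)/(1-ρ^(K+1)) = (1-0.71053)/(1-0.71053^11) = 0.2895/0.9767 = 0.2964
P_K = P₀×ρ^K = 0.29638 × 0.71053^10 = 0.29638 × 0.032796 = 0.009720
Blocking probability = 0.97%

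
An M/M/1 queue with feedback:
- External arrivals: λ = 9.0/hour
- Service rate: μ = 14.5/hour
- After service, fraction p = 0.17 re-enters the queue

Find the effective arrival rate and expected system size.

Effective arrival rate: λ_eff = λ/(1-p) = 9.0/(1-0.17) = 9.0/0.83 = 10.8434
ρ = λ_eff/μ = 10.8434/14.5 = 0.74782
L = ρ/(1-ρ) = 0.74782/(1-0.74782) = 2.9654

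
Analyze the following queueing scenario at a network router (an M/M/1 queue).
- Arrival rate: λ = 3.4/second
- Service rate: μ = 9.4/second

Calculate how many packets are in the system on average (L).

ρ = λ/μ = 3.4/9.4 = 0.3617
For M/M/1: L = λ/(μ-λ)
L = 3.4/(9.4-3.4) = 3.4/6.00
L = 0.5667 packets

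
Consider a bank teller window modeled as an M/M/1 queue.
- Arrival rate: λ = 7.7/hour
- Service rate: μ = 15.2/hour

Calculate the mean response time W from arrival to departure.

First, compute utilization: ρ = λ/μ = 7.7/15.2 = 0.5066
For M/M/1: W = 1/(μ-λ)
W = 1/(15.2-7.7) = 1/7.50
W = 0.1333 hours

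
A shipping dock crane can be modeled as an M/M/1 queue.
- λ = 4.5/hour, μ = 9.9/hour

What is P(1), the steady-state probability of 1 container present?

ρ = λ/μ = 4.5/9.9 = 0.4545
P(n) = (1-ρ)ρⁿ
P(1) = (1-0.4545) × 0.4545^1
P(1) = 0.5455 × 0.4545
P(1) = 0.2479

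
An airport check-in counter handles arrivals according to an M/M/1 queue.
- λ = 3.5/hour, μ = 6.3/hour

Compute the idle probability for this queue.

ρ = λ/μ = 3.5/6.3 = 0.5556
P(0) = 1 - ρ = 1 - 0.5556 = 0.4444
The server is idle 44.44% of the time.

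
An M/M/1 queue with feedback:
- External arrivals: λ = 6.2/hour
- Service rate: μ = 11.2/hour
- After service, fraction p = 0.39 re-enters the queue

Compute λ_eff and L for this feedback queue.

Effective arrival rate: λ_eff = λ/(1-p) = 6.2/(1-0.39) = 6.2/0.61 = 10.16393
ρ = λ_eff/μ = 10.16393/11.2 = 0.907494
L = ρ/(1-ρ) = 0.907494/(1-0.907494) = 9.8101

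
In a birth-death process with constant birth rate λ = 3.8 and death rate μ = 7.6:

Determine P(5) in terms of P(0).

For constant rates: P(n)/P(0) = (λ/μ)^n
P(5)/P(0) = (3.8/7.6)^5 = 0.5000^5 = 0.03125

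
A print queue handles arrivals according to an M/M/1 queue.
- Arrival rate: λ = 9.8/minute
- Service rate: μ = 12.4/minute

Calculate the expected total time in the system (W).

First, compute utilization: ρ = λ/μ = 9.8/12.4 = 0.7903
For M/M/1: W = 1/(μ-λ)
W = 1/(12.4-9.8) = 1/2.60
W = 0.3846 minutes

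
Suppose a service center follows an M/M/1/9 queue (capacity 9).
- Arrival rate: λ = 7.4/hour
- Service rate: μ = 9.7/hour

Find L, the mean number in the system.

ρ = λ/μ = 7.4/9.7 = 0.76289
P₀ = (1-ρ)/(1-ρ^(K+1)) = (1-0.76289)/(1-0.76289^10) = 0.2371/0.9332 = 0.2541
P_K = P₀×ρ^K = 0.2541 × 0.76289^9 = 0.2541 × 0.08753 = 0.02224
L = ρ[1 - (K+1)ρ^K + Kρ^(K+1)] / [(1-ρ)(1-ρ^(K+1))]
L = 0.76289 × (1 - 10×0.087530 + 9×0.066776) / ((1 - 0.76289) × (1 - 0.066776)) = 2.5019 customers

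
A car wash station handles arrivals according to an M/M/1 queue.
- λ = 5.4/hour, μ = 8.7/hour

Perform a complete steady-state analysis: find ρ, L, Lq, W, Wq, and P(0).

Step 1: ρ = λ/μ = 5.4/8.7 = 0.6207
Step 2: L = λ/(μ-λ) = 5.4/3.30 = 1.6364
Step 3: Lq = λ²/(μ(μ-λ)) = 29.16/(8.7×3.30) = 1.0157
Step 4: W = 1/(μ-λ) = 1/3.30 = 0.30303
Step 5: Wq = λ/(μ(μ-λ)) = 5.4/(8.7×3.30) = 0.1881
Step 6: P(0) = 1-ρ = 0.3793
Verify: L = λW = 5.4×0.30303 = 1.6364 ✔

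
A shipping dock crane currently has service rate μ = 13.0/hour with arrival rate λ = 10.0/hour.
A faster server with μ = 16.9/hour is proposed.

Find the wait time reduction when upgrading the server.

System 1: ρ₁ = 10.0/13.0 = 0.7692, W₁ = 1/(13.0-10.0) = 0.33333
System 2: ρ₂ = 10.0/16.9 = 0.5917, W₂ = 1/(16.9-10.0) = 0.14493
Improvement: (W₁-W₂)/W₁ = (0.33333-0.14493)/0.33333 = 56.52%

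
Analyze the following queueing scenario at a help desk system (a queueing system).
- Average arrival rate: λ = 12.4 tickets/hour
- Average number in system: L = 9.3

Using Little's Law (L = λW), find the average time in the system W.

Little's Law: L = λW, so W = L/λ
W = 9.3/12.4 = 0.7500 hours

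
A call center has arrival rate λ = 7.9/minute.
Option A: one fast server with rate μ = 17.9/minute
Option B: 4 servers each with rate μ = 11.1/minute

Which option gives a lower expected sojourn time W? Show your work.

Option A: single server μ = 17.9 (M/M/1)
  ρ_A = 7.9/17.9 = 0.4413
  W_A = 1/(μ-λ) = 1/(17.9-7.9) = 1/10.00 = 0.1000

Option B: 4 servers μ = 11.1 (M/M/4)
  ρ_B = λ/(cμ) = 7.9/(4×11.1) = 0.1779
  Offered load a = λ/μ = cρ = 7.9/11.1 = 0.7117
  P₀ = [ Σₙ₌₀^3 aⁿ/n! + a^4/(4!(1-ρ)) ]⁻¹
  Σ = a^0/0! + a^1/1! + a^2/2! + a^3/3! = 1.0000 + 0.7117 + 0.2533 + 0.06008 = 2.0251
  a^4/(4!(1-ρ)) = 0.25658/(24 × 0.82207) = 0.01300
  P₀ = 1/(2.0251 + 0.01300) = 0.4907
  Lq = P₀·a^4·ρ / (4!(1-ρ)²) = 0.4907 × 0.2566 × 0.1779 / (24 × 0.6758) = 0.001381
  Wq_B = Lq/λ = 0.001381/7.9 = 0.0001748
  W_B = Wq_B + 1/μ = 0.0001748 + 0.09009 = 0.09026

Since W_B = 0.09026 < W_A = 0.1000, Option B (multiple servers) has the shorter time in system.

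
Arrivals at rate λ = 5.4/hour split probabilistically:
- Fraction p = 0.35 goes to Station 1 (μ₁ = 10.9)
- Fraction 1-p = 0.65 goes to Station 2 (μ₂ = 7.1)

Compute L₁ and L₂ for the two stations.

Effective rates: λ₁ = 5.4×0.35 = 1.89, λ₂ = 5.4×0.65 = 3.51
Station 1: ρ₁ = 1.89/10.9 = 0.1734, L₁ = ρ₁/(1-ρ₁) = 0.1734/(1-0.1734) = 0.2098
Station 2: ρ₂ = 3.51/7.1 = 0.49437, L₂ = ρ₂/(1-ρ₂) = 0.49437/(1-0.49437) = 0.9777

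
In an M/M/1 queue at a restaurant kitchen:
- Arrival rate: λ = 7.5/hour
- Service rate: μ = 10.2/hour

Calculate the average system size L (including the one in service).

ρ = λ/μ = 7.5/10.2 = 0.7353
For M/M/1: L = λ/(μ-λ)
L = 7.5/(10.2-7.5) = 7.5/2.70
L = 2.7778 orders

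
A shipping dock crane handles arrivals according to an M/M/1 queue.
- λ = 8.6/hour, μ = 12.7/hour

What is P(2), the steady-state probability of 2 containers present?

ρ = λ/μ = 8.6/12.7 = 0.6772
P(n) = (1-ρ)ρⁿ
P(2) = (1-0.6772) × 0.6772^2
P(2) = 0.3228 × 0.4586
P(2) = 0.1480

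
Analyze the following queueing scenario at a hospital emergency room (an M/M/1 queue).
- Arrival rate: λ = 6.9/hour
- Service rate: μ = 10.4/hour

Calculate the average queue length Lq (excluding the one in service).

ρ = λ/μ = 6.9/10.4 = 0.6635
For M/M/1: Lq = λ²/(μ(μ-λ))
Lq = 47.61/(10.4 × 3.50)
Lq = 1.3080 patients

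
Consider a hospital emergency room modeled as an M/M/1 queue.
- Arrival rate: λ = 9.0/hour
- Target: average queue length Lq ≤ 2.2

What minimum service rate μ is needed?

For M/M/1: Lq = λ²/(μ(μ-λ))
Need Lq ≤ 2.2, i.e. μ(μ-λ) ≥ λ²/2.2
μ² - 9.0μ - 81.00/2.2 ≥ 0  →  μ² - 9.0μ - 36.81818 ≥ 0
Quadratic formula (positive root): μ = [λ + √(λ² + 4×36.81818)]/2
Discriminant: 81.00 + 4×36.81818 = 228.2727, √228.2727 = 15.1087
μ ≥ (9.0 + 15.1087)/2 = 12.0543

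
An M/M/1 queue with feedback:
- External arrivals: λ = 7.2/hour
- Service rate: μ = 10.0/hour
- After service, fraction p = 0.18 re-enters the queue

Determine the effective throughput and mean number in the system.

Effective arrival rate: λ_eff = λ/(1-p) = 7.2/(1-0.18) = 7.2/0.82 = 8.78049
ρ = λ_eff/μ = 8.78049/10.0 = 0.878049
L = ρ/(1-ρ) = 0.878049/(1-0.878049) = 7.2000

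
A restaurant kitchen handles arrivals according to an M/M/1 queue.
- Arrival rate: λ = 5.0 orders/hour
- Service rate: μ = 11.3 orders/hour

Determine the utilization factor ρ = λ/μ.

Server utilization: ρ = λ/μ
ρ = 5.0/11.3 = 0.4425
The server is busy 44.25% of the time.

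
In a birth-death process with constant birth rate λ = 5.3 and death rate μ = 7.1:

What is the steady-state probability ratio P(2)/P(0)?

For constant rates: P(n)/P(0) = (λ/μ)^n
P(2)/P(0) = (5.3/7.1)^2 = 0.74648^2 = 0.5572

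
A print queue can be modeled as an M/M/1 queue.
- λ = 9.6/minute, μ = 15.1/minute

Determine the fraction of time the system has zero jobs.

ρ = λ/μ = 9.6/15.1 = 0.6358
P(0) = 1 - ρ = 1 - 0.6358 = 0.3642
The server is idle 36.42% of the time.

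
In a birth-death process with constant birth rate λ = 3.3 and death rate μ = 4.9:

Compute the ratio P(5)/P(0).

For constant rates: P(n)/P(0) = (λ/μ)^n
P(5)/P(0) = (3.3/4.9)^5 = 0.67347^5 = 0.1385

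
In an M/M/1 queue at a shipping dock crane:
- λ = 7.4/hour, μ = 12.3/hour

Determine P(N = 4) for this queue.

ρ = λ/μ = 7.4/12.3 = 0.6016
P(n) = (1-ρ)ρⁿ
P(4) = (1-0.6016) × 0.6016^4
P(4) = 0.3984 × 0.1310
P(4) = 0.05219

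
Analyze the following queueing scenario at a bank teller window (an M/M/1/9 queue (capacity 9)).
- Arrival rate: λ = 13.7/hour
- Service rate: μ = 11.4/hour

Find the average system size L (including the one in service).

ρ = λ/μ = 13.7/11.4 = 1.20175
P₀ = (1-ρ)/(1-ρ^(K+1)) = (1-1.20175)/(1-1.20175^10) = -0.20175/-5.2826 = 0.03819
P_K = P₀×ρ^K = 0.03819 × 1.20175^9 = 0.03819 × 5.2279 = 0.1997
L = ρ[1 - (K+1)ρ^K + Kρ^(K+1)] / [(1-ρ)(1-ρ^(K+1))]
L = 1.20175 × (1 - 10×5.22790 + 9×6.28263) / ((1 - 1.20175) × (1 - 6.28263)) = 5.9364 transactions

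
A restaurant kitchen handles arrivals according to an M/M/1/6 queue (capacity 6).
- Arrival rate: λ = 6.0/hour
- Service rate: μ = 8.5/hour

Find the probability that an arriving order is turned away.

ρ = λ/μ = 6.0/8.5 = 0.705882
P₀ = (1-ρ)/(1-ρ^(K+1)) = (1-0.705882)/(1-0.705882^7) = 0.29412/0.91268 = 0.3223
P_K = P₀×ρ^K = 0.3223 × 0.705882^6 = 0.3223 × 0.1237 = 0.03987
Blocking probability = 3.99%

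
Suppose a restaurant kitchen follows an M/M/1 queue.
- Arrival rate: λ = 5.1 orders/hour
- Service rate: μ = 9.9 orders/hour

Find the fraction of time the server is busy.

Server utilization: ρ = λ/μ
ρ = 5.1/9.9 = 0.5152
The server is busy 51.52% of the time.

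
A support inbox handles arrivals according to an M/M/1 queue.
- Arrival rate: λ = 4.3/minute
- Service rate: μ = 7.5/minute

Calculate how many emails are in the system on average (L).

ρ = λ/μ = 4.3/7.5 = 0.5733
For M/M/1: L = λ/(μ-λ)
L = 4.3/(7.5-4.3) = 4.3/3.20
L = 1.3437 emails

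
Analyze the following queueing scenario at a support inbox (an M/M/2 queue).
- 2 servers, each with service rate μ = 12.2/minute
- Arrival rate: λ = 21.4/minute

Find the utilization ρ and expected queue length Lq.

Traffic intensity: ρ = λ/(cμ) = 21.4/(2×12.2) = 0.8770
Since ρ = 0.8770 < 1, system is stable.
Offered load a = λ/μ = cρ = 21.4/12.2 = 1.7541
P₀ = [ Σₙ₌₀^1 aⁿ/n! + a^2/(2!(1-ρ)) ]⁻¹
Σ = a^0/0! + a^1/1! = 1.0000 + 1.7541 = 2.7541
a^2/(2!(1-ρ)) = 3.076861/(2 × 0.1229508) = 12.5126
P₀ = 1/(2.7541 + 12.5126) = 0.06550
Lq = P₀·a^2·ρ / (2!(1-ρ)²) = 0.065502 × 3.0769 × 0.87705 / (2 × 0.015117) = 5.8465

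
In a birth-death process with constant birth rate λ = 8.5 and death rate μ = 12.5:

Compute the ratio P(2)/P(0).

For constant rates: P(n)/P(0) = (λ/μ)^n
P(2)/P(0) = (8.5/12.5)^2 = 0.6800^2 = 0.4624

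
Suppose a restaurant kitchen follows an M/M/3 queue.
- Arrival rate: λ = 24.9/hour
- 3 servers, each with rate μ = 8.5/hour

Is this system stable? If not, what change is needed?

Stability requires ρ = λ/(cμ) < 1
ρ = 24.9/(3 × 8.5) = 24.9/25.50 = 0.9765
Since 0.9765 < 1, the system is STABLE.
The servers are busy 97.65% of the time.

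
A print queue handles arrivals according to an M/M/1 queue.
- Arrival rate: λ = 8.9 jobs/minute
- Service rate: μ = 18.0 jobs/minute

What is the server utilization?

Server utilization: ρ = λ/μ
ρ = 8.9/18.0 = 0.4944
The server is busy 49.44% of the time.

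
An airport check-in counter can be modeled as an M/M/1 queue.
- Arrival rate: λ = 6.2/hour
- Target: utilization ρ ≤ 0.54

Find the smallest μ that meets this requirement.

ρ = λ/μ, so μ = λ/ρ
μ ≥ 6.2/0.54 = 11.4815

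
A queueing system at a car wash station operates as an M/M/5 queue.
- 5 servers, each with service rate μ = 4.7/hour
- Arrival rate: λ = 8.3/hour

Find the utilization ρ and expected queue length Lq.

Traffic intensity: ρ = λ/(cμ) = 8.3/(5×4.7) = 0.3532
Since ρ = 0.3532 < 1, system is stable.
Offered load a = λ/μ = cρ = 8.3/4.7 = 1.7660
P₀ = [ Σₙ₌₀^4 aⁿ/n! + a^5/(5!(1-ρ)) ]⁻¹
Σ = a^0/0! + a^1/1! + a^2/2! + a^3/3! + a^4/4! = 1.0000 + 1.7660 + 1.5593 + 0.9179 + 0.4052 = 5.6484
a^5/(5!(1-ρ)) = 17.1752/(120 × 0.6468) = 0.2213
P₀ = 1/(5.6484 + 0.2213) = 0.1704
Lq = P₀·a^5·ρ / (5!(1-ρ)²) = 0.1704 × 17.1752 × 0.3532 / (120 × 0.4184) = 0.02059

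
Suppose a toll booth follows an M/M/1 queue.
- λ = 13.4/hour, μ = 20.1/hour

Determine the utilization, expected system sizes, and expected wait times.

Step 1: ρ = λ/μ = 13.4/20.1 = 0.6667
Step 2: L = λ/(μ-λ) = 13.4/6.70 = 2.0000
Step 3: Lq = λ²/(μ(μ-λ)) = 179.56/(20.1×6.70) = 1.3333
Step 4: W = 1/(μ-λ) = 1/6.70 = 0.149254
Step 5: Wq = λ/(μ(μ-λ)) = 13.4/(20.1×6.70) = 0.09950
Step 6: P(0) = 1-ρ = 0.3333
Verify: L = λW = 13.4×0.149254 = 2.0000 ✔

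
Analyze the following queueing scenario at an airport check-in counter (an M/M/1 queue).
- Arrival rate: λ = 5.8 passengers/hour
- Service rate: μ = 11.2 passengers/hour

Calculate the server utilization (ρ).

Server utilization: ρ = λ/μ
ρ = 5.8/11.2 = 0.5179
The server is busy 51.79% of the time.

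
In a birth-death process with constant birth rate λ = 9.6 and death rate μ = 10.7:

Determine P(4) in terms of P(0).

For constant rates: P(n)/P(0) = (λ/μ)^n
P(4)/P(0) = (9.6/10.7)^4 = 0.8972^4 = 0.6480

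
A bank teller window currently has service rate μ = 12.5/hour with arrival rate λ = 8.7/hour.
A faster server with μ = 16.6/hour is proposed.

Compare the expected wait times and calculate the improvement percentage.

System 1: ρ₁ = 8.7/12.5 = 0.6960, W₁ = 1/(12.5-8.7) = 0.2632
System 2: ρ₂ = 8.7/16.6 = 0.5241, W₂ = 1/(16.6-8.7) = 0.1266
Improvement: (W₁-W₂)/W₁ = (0.2632-0.1266)/0.2632 = 51.90%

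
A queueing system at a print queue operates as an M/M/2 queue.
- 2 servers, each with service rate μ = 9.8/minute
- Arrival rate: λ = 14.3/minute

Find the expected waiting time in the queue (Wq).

Traffic intensity: ρ = λ/(cμ) = 14.3/(2×9.8) = 0.7296
Since ρ = 0.7296 < 1, system is stable.
Offered load a = λ/μ = cρ = 14.3/9.8 = 1.4592
P₀ = [ Σₙ₌₀^1 aⁿ/n! + a^2/(2!(1-ρ)) ]⁻¹
Σ = a^0/0! + a^1/1! = 1.0000 + 1.4592 = 2.4592
a^2/(2!(1-ρ)) = 2.1292/(2 × 0.27041) = 3.9370
P₀ = 1/(2.4592 + 3.9370) = 0.1563
Lq = P₀·a^2·ρ / (2!(1-ρ)²) = 0.156342 × 2.12922 × 0.729592 / (2 × 0.0731206) = 1.6608
Wq = Lq/λ = 1.6608/14.3 = 0.1161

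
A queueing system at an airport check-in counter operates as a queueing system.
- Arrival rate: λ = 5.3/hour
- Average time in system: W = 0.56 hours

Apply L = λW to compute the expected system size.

Little's Law: L = λW
L = 5.3 × 0.56 = 2.9680 passengers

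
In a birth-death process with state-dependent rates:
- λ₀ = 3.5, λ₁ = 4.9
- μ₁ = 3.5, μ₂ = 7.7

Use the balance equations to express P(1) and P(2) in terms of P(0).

Balance equations:
State 0: λ₀P₀ = μ₁P₁ → P₁ = (λ₀/μ₁)P₀ = (3.5/3.5)P₀ = 1.0000P₀
State 1: P₂ = (λ₀λ₁)/(μ₁μ₂)P₀ = (3.5×4.9)/(3.5×7.7)P₀ = 0.6364P₀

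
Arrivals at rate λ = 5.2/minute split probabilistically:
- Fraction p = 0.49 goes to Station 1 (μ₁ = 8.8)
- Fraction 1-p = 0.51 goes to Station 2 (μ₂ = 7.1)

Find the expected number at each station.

Effective rates: λ₁ = 5.2×0.49 = 2.548, λ₂ = 5.2×0.51 = 2.652
Station 1: ρ₁ = 2.548/8.8 = 0.2895, L₁ = ρ₁/(1-ρ₁) = 0.2895/(1-0.2895) = 0.4075
Station 2: ρ₂ = 2.652/7.1 = 0.3735, L₂ = ρ₂/(1-ρ₂) = 0.3735/(1-0.3735) = 0.5962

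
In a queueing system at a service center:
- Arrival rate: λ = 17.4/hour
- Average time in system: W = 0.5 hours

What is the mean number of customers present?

Little's Law: L = λW
L = 17.4 × 0.5 = 8.7000 customers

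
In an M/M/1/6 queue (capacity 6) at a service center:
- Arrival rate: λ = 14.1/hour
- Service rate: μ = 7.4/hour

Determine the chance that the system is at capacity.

ρ = λ/μ = 14.1/7.4 = 1.9054
P₀ = (1-ρ)/(1-ρ^(K+1)) = (1-1.9054)/(1-1.9054^7) = -0.9054/-90.1807 = 0.01004
P_K = P₀×ρ^K = 0.0100398 × 1.9054^6 = 0.0100398 × 47.8539 = 0.4804
Blocking probability = 48.04%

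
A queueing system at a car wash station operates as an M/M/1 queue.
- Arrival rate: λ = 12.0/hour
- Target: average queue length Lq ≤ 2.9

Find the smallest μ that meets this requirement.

For M/M/1: Lq = λ²/(μ(μ-λ))
Need Lq ≤ 2.9, i.e. μ(μ-λ) ≥ λ²/2.9
μ² - 12.0μ - 144.00/2.9 ≥ 0  →  μ² - 12.0μ - 49.65517 ≥ 0
Quadratic formula (positive root): μ = [λ + √(λ² + 4×49.65517)]/2
Discriminant: 144.00 + 4×49.65517 = 342.6207, √342.6207 = 18.5100
μ ≥ (12.0 + 18.5100)/2 = 15.2550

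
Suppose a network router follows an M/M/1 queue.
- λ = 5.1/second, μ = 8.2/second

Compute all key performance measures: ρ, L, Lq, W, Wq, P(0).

Step 1: ρ = λ/μ = 5.1/8.2 = 0.6220
Step 2: L = λ/(μ-λ) = 5.1/3.10 = 1.6452
Step 3: Lq = λ²/(μ(μ-λ)) = 26.01/(8.2×3.10) = 1.0232
Step 4: W = 1/(μ-λ) = 1/3.10 = 0.32258
Step 5: Wq = λ/(μ(μ-λ)) = 5.1/(8.2×3.10) = 0.2006
Step 6: P(0) = 1-ρ = 0.3780
Verify: L = λW = 5.1×0.32258 = 1.6452 ✔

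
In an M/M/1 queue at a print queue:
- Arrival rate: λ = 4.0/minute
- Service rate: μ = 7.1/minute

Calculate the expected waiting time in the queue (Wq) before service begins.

First, compute utilization: ρ = λ/μ = 4.0/7.1 = 0.5634
For M/M/1: Wq = λ/(μ(μ-λ))
Wq = 4.0/(7.1 × (7.1-4.0))
Wq = 4.0/(7.1 × 3.10)
Wq = 0.1817 minutes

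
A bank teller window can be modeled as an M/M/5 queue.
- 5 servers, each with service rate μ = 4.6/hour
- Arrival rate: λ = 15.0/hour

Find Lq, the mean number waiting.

Traffic intensity: ρ = λ/(cμ) = 15.0/(5×4.6) = 0.6522
Since ρ = 0.6522 < 1, system is stable.
Offered load a = λ/μ = cρ = 15.0/4.6 = 3.2609
P₀ = [ Σₙ₌₀^4 aⁿ/n! + a^5/(5!(1-ρ)) ]⁻¹
Σ = a^0/0! + a^1/1! + a^2/2! + a^3/3! + a^4/4! = 1.0000 + 3.2609 + 5.3166 + 5.7790 + 4.7111 = 20.0676
a^5/(5!(1-ρ)) = 368.6949/(120 × 0.347826) = 8.8333
P₀ = 1/(20.0676 + 8.8333) = 0.03460
Lq = P₀·a^5·ρ / (5!(1-ρ)²) = 0.034601 × 368.6949 × 0.65217 / (120 × 0.12098) = 0.5731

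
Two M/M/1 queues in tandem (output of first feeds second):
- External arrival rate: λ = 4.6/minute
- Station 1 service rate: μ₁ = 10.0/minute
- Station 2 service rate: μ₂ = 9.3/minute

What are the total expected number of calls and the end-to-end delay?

By Jackson's theorem, each station behaves as independent M/M/1.
Station 1: ρ₁ = 4.6/10.0 = 0.4600, L₁ = ρ₁/(1-ρ₁) = λ/(μ₁-λ) = 4.6/5.40 = 0.8519
Station 2: ρ₂ = 4.6/9.3 = 0.4946, L₂ = ρ₂/(1-ρ₂) = λ/(μ₂-λ) = 4.6/4.70 = 0.9787
Total: L = L₁ + L₂ = 0.8519 + 0.9787 = 1.8306
W = L/λ = 1.8306/4.6 = 0.3980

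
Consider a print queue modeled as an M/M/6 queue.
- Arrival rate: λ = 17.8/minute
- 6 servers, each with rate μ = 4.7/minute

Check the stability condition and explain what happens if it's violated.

Stability requires ρ = λ/(cμ) < 1
ρ = 17.8/(6 × 4.7) = 17.8/28.20 = 0.6312
Since 0.6312 < 1, the system is STABLE.
The servers are busy 63.12% of the time.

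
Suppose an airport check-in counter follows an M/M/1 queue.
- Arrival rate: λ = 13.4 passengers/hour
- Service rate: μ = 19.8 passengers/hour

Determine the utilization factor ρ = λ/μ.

Server utilization: ρ = λ/μ
ρ = 13.4/19.8 = 0.6768
The server is busy 67.68% of the time.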